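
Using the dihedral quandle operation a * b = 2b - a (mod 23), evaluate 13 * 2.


13 * 2 = 2*2 - 13 mod 23
= 4 - 13 mod 23
= -9 mod 23 = 14

14


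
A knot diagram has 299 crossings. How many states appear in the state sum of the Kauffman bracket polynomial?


Each crossing contributes 2 choices (A-smoothing or B-smoothing).
Total states = 2^299 = 1018517988167243043134222844204689080525734196832968125318070224677190649881668353091698688

1018517988167243043134222844204689080525734196832968125318070224677190649881668353091698688


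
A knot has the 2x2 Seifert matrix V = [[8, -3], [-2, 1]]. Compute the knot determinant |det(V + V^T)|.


Step 1: Form V + V^T where V = [[8, -3], [-2, 1]]
  V^T = [[8, -2], [-3, 1]]
  V + V^T = [[16, -5], [-5, 2]]
Step 2: det(V + V^T) = 16*2 - (-5)*(-5)
  = 32 - 25 = 7
Step 3: Knot determinant = |det(V + V^T)| = |7| = 7

7


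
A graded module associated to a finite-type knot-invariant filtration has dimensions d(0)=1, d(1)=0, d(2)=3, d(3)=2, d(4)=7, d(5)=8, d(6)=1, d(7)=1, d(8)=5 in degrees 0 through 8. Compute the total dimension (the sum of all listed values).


Total dimension = d(0) + d(1) + ... + d(8)
= 1 + 0 + 3 + 2 + 7 + 8 + 1 + 1 + 5
= 28

28


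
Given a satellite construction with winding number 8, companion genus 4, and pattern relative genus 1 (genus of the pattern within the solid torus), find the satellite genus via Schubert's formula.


Schubert: g(satellite) = g_rel(pattern) + |winding| * g(companion),
where g_rel(pattern) is the genus of the pattern relative to the solid torus.
= 1 + 8 * 4
= 1 + 32 = 33

33


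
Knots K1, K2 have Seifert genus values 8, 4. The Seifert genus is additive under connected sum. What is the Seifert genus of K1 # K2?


The Seifert genus is additive under connected sum.
Seifert genus(K1 # K2) = (8) + (4)
= 12

12


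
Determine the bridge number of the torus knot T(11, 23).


The bridge number of T(p,q) is min(p,q).
min(11, 23) = 11

11


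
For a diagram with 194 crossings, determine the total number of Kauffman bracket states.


Each crossing contributes 2 choices (A-smoothing or B-smoothing).
Total states = 2^194 = 25108406941546723055343157692830665664409421777856138051584

25108406941546723055343157692830665664409421777856138051584


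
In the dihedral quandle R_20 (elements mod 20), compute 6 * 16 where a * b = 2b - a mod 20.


6 * 16 = 2*16 - 6 mod 20
= 32 - 6 mod 20
= 26 mod 20 = 6

6


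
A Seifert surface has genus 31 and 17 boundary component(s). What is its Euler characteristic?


chi = 2 - 2g - b
= 2 - 2*31 - 17
= 2 - 62 - 17 = -77

-77


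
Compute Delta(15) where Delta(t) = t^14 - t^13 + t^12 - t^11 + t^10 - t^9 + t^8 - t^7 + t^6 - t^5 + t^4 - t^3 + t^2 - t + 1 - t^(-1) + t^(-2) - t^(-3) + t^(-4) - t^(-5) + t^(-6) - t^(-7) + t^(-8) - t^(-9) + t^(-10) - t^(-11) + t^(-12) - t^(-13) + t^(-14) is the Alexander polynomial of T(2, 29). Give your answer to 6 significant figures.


Substituting t = 15 into Delta(t) = t^14 - t^13 + t^12 - t^11 + t^10 - t^9 + t^8 - t^7 + t^6 - t^5 + t^4 - t^3 + t^2 - t + 1 - t^(-1) + t^(-2) - t^(-3) + t^(-4) - t^(-5) + t^(-6) - t^(-7) + t^(-8) - t^(-9) + t^(-10) - t^(-11) + t^(-12) - t^(-13) + t^(-14):
Term values: (29192926025390624) + (-1946195068359375) + (129746337890625) + (-8649755859375) + (576650390625) + (-38443359375) + (2562890625) + (-170859375) + (11390625) + (-759375) + (50625) + (-3375) + (225) + (-15) + (1) + (-0.0666667) + (0.00444444) + (-0.000296296) + (1.97531e-05) + (-1.31687e-06) + (8.77915e-08) + (-5.85277e-09) + (3.90184e-10) + (-2.60123e-11) + (1.73415e-12) + (-1.1561e-13) + (7.70735e-15) + (-5.13823e-16) + (3.42549e-17)
Sum = 2.736836815e+16
Rounded to 6 significant figures: 2.73684e+16

2.73684e+16


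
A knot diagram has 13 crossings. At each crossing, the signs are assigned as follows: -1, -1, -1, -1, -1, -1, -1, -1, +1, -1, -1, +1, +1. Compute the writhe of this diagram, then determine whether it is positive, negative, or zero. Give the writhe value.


Step 1: Count positive crossings (+1).
Positive crossings: 3
Step 2: Count negative crossings (-1).
Negative crossings: 10
Step 3: Writhe = (positive) - (negative)
w = 3 - 10 = -7
Step 4: |w| = 7, and w is negative

-7


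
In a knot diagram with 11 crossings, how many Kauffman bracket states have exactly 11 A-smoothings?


We choose which 11 of 11 crossings get A-smoothings.
C(11, 11) = 11! / (11! * 0!)
= 1

1


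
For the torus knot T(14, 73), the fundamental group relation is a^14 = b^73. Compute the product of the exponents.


The relation is a^14 = b^73.
Product of exponents = 14 * 73
= 1022

1022


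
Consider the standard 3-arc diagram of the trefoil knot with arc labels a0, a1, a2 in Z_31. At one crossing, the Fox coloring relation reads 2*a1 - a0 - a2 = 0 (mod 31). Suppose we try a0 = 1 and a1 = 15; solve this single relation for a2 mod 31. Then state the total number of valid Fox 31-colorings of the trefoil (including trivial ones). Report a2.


Step 1: Apply the given crossing relation 2*a1 - a0 - a2 = 0 (mod 31).
  a2 = 2*a1 - a0 mod 31
  a2 = 2*15 - 1 mod 31
  a2 = 30 - 1 mod 31
  a2 = 29 mod 31 = 29
Step 2: The trefoil has determinant 3.
  Number of Fox p-colorings (p prime) is p^2 if p = 3, else p.
  Since 31 does not divide 3, only trivial (constant) colorings exist.
  (So the trial a0 = 1, a1 = 15 with a0 != a1 does NOT extend to a valid coloring of the whole trefoil: the other two crossing relations require 3*(a1 - a0) = 0 (mod 31), which fails.)
  Total colorings = 31
Step 3: a2 = 29, total Fox 31-colorings = 31

29


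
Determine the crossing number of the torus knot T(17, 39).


For a torus knot T(p, q) with gcd(p,q)=1,
the crossing number is min(p*(q-1), q*(p-1)).
p*(q-1) = 17*38 = 646
q*(p-1) = 39*16 = 624
min(646, 624) = 624

624


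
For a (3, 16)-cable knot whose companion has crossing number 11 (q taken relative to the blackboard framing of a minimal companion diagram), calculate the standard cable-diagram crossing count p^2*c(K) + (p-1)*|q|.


Step 1: Each of the c(K) crossings of the companion diagram becomes p*p = p^2 crossings among the p parallel strands, and each of the |q| twists s_1 s_2 ... s_(p-1) adds (p-1) crossings.
  Crossings = p^2 * c(K) + (p-1)*|q|
Step 2: = 3^2 * 11 + (3-1)*16
Step 3: = 9*11 + 2*16
Step 4: = 99 + 32 = 131

131


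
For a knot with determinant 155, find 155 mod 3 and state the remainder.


Step 1: A knot is p-colorable if and only if p divides its determinant.
Step 2: Compute 155 mod 3.
155 = 51 * 3 + 2
Step 3: 155 mod 3 = 2
Step 4: The knot is 3-colorable: no

2


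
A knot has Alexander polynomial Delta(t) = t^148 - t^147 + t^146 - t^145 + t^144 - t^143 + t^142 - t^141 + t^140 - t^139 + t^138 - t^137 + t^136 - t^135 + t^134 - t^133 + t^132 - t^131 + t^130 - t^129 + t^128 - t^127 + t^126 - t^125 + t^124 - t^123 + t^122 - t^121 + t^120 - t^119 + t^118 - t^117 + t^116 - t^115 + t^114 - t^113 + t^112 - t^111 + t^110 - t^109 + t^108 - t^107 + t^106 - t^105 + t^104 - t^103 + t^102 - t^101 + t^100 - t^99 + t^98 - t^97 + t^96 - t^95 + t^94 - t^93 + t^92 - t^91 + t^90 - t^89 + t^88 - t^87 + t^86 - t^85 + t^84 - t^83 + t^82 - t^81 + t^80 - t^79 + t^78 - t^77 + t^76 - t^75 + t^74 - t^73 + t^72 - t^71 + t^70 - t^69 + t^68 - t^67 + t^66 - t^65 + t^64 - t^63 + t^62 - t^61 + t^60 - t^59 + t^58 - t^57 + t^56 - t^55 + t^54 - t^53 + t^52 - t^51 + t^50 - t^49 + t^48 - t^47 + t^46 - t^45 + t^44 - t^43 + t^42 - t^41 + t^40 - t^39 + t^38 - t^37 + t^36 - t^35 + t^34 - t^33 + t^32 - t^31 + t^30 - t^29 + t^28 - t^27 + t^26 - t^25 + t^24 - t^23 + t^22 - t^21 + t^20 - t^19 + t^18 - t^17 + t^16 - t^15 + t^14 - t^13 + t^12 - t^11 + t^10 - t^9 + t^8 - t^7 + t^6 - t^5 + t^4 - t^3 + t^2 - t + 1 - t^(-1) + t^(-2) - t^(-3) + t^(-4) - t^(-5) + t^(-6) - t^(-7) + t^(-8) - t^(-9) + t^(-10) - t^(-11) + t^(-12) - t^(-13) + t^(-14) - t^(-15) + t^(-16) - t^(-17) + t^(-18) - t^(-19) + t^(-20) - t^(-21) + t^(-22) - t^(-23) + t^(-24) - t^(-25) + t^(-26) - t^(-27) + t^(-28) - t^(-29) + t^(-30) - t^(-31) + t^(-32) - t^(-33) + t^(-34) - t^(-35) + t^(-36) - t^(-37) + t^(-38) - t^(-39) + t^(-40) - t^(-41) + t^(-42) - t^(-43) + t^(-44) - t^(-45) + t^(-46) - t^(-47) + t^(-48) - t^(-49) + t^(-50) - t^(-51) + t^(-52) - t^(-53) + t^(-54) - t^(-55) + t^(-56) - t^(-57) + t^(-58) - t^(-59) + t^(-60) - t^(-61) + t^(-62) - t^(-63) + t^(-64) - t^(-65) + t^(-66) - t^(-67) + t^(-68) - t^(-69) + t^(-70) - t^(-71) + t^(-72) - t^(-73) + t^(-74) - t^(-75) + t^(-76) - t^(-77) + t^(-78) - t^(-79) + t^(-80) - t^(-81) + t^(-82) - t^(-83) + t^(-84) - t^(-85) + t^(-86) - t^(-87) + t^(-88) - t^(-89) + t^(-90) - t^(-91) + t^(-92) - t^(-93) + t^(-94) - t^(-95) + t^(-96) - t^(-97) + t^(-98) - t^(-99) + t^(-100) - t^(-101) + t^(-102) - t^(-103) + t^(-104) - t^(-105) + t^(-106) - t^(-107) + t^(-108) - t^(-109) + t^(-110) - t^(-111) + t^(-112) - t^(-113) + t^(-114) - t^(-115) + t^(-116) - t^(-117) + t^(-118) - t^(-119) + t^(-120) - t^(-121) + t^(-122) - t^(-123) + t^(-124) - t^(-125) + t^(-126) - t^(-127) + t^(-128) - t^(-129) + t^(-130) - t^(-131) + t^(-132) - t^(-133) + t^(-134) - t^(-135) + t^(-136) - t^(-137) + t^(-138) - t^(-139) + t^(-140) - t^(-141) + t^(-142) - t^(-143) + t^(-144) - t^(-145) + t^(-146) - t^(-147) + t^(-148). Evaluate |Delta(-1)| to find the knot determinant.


Step 1: The polynomial has 297 terms with alternating signs, exponents from 148 down to -148.
Step 2: Substitute t = -1. The i-th term has coefficient (-1)^i and exponent (m-i),
  so its value is (-1)^i * (-1)^(m-i) = (-1)^m = 1 for every i.
Step 3: All 297 terms equal 1, so Delta(-1) = 297 * (1) = 297
Step 4: |Delta(-1)| = 297

297


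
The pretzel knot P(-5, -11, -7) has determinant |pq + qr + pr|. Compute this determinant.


Step 1: Compute pq + qr + pr.
pq = (-5)*(-11) = 55
qr = (-11)*(-7) = 77
pr = (-5)*(-7) = 35
pq + qr + pr = 55 + 77 + 35 = 167
Step 2: Take absolute value.
det(P(-5,-11,-7)) = |167| = 167

167


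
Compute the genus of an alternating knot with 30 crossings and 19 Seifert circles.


For alternating knots, g = (c - s + 1)/2.
= (30 - 19 + 1)/2
= 12/2 = 6

6


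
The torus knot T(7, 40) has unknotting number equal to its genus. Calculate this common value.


For a torus knot T(p,q), both the unknotting number and genus equal (p-1)(q-1)/2.
= (7-1)(40-1)/2
= 6*39/2
= 234/2 = 117

117


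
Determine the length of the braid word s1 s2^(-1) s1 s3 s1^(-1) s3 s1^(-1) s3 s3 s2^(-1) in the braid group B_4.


The word length counts the number of generators (including inverses).
Listing each generator: s1, s2^(-1), s1, s3, s1^(-1), s3, s1^(-1), s3, s3, s2^(-1)
There are 10 generators in this braid word.

10


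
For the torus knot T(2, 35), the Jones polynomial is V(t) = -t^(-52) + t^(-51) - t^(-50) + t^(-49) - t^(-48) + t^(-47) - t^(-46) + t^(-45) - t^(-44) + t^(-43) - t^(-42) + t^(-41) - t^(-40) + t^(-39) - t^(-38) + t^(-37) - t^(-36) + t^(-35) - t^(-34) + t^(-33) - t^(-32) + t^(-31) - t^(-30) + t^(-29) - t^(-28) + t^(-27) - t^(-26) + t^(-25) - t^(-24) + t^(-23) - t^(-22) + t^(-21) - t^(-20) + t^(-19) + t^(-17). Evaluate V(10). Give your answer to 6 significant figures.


Substituting t = 10 into V(t) = -t^(-52) + t^(-51) - t^(-50) + t^(-49) - t^(-48) + t^(-47) - t^(-46) + t^(-45) - t^(-44) + t^(-43) - t^(-42) + t^(-41) - t^(-40) + t^(-39) - t^(-38) + t^(-37) - t^(-36) + t^(-35) - t^(-34) + t^(-33) - t^(-32) + t^(-31) - t^(-30) + t^(-29) - t^(-28) + t^(-27) - t^(-26) + t^(-25) - t^(-24) + t^(-23) - t^(-22) + t^(-21) - t^(-20) + t^(-19) + t^(-17):
  (-)t^(-52) = -1e-52
  (+)t^(-51) = 1e-51
  (-)t^(-50) = -1e-50
  (+)t^(-49) = 1e-49
  (-)t^(-48) = -1e-48
  (+)t^(-47) = 1e-47
  (-)t^(-46) = -1e-46
  (+)t^(-45) = 1e-45
  (-)t^(-44) = -1e-44
  (+)t^(-43) = 1e-43
  (-)t^(-42) = -1e-42
  (+)t^(-41) = 1e-41
  (-)t^(-40) = -1e-40
  (+)t^(-39) = 1e-39
  (-)t^(-38) = -1e-38
  (+)t^(-37) = 1e-37
  (-)t^(-36) = -1e-36
  (+)t^(-35) = 1e-35
  (-)t^(-34) = -1e-34
  (+)t^(-33) = 1e-33
  (-)t^(-32) = -1e-32
  (+)t^(-31) = 1e-31
  (-)t^(-30) = -1e-30
  (+)t^(-29) = 1e-29
  (-)t^(-28) = -1e-28
  (+)t^(-27) = 1e-27
  (-)t^(-26) = -1e-26
  (+)t^(-25) = 1e-25
  (-)t^(-24) = -1e-24
  (+)t^(-23) = 1e-23
  (-)t^(-22) = -1e-22
  (+)t^(-21) = 1e-21
  (-)t^(-20) = -1e-20
  (+)t^(-19) = 1e-19
  (+)t^(-17) = 1e-17
Sum = (-1e-52) + (1e-51) + (-1e-50) + (1e-49) + (-1e-48) + (1e-47) + (-1e-46) + (1e-45) + (-1e-44) + (1e-43) + (-1e-42) + (1e-41) + (-1e-40) + (1e-39) + (-1e-38) + (1e-37) + (-1e-36) + (1e-35) + (-1e-34) + (1e-33) + (-1e-32) + (1e-31) + (-1e-30) + (1e-29) + (-1e-28) + (1e-27) + (-1e-26) + (1e-25) + (-1e-24) + (1e-23) + (-1e-22) + (1e-21) + (-1e-20) + (1e-19) + (1e-17)
= 1.009090909e-17
Rounded to 6 significant figures: 1.00909e-17

1.00909e-17


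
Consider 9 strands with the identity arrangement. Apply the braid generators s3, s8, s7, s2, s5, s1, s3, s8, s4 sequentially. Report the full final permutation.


Starting with identity [1, 2, 3, 4, 5, 6, 7, 8, 9].
Apply generators in sequence:
  After s3: [1, 2, 4, 3, 5, 6, 7, 8, 9]
  After s8: [1, 2, 4, 3, 5, 6, 7, 9, 8]
  After s7: [1, 2, 4, 3, 5, 6, 9, 7, 8]
  After s2: [1, 4, 2, 3, 5, 6, 9, 7, 8]
  After s5: [1, 4, 2, 3, 6, 5, 9, 7, 8]
  After s1: [4, 1, 2, 3, 6, 5, 9, 7, 8]
  After s3: [4, 1, 3, 2, 6, 5, 9, 7, 8]
  After s8: [4, 1, 3, 2, 6, 5, 9, 8, 7]
  After s4: [4, 1, 3, 6, 2, 5, 9, 8, 7]
Final permutation: [4, 1, 3, 6, 2, 5, 9, 8, 7]

[4, 1, 3, 6, 2, 5, 9, 8, 7]


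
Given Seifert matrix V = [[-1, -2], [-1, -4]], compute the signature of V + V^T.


Step 1: V + V^T = [[-2, -3], [-3, -8]]
Step 2: trace = -10, det = 7
Step 3: Discriminant = (-10)^2 - 4*7 = 72
Step 4: Eigenvalues: -0.757359, -9.24264
Step 5: Signature = (# positive eigenvalues) - (# negative eigenvalues) = -2

-2


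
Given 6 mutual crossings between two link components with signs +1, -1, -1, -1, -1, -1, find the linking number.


Step 1: Count positive crossings: 1
Step 2: Count negative crossings: 5
Step 3: Sum of signs = 1 - 5 = -4
Step 4: Linking number = sum/2 = -4/2 = -2

-2


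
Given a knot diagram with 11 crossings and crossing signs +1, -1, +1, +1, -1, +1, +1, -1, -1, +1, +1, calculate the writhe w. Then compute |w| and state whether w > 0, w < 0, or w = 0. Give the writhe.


Step 1: Count positive crossings (+1).
Positive crossings: 7
Step 2: Count negative crossings (-1).
Negative crossings: 4
Step 3: Writhe = (positive) - (negative)
w = 7 - 4 = 3
Step 4: |w| = 3, and w is positive

3


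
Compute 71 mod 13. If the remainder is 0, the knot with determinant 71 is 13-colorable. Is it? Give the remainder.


Step 1: A knot is p-colorable if and only if p divides its determinant.
Step 2: Compute 71 mod 13.
71 = 5 * 13 + 6
Step 3: 71 mod 13 = 6
Step 4: The knot is 13-colorable: no

6


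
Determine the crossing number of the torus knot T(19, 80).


For a torus knot T(p, q) with gcd(p,q)=1,
the crossing number is min(p*(q-1), q*(p-1)).
p*(q-1) = 19*79 = 1501
q*(p-1) = 80*18 = 1440
min(1501, 1440) = 1440

1440


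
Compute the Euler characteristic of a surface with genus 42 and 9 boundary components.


chi = 2 - 2g - b
= 2 - 2*42 - 9
= 2 - 84 - 9 = -91

-91


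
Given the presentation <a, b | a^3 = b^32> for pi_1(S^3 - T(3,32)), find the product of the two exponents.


The relation is a^3 = b^32.
Product of exponents = 3 * 32
= 96

96


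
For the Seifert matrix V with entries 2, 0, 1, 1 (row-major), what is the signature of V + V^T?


Step 1: V + V^T = [[4, 1], [1, 2]]
Step 2: trace = 6, det = 7
Step 3: Discriminant = 6^2 - 4*7 = 8
Step 4: Eigenvalues: 4.41421, 1.58579
Step 5: Signature = (# positive eigenvalues) - (# negative eigenvalues) = 2

2


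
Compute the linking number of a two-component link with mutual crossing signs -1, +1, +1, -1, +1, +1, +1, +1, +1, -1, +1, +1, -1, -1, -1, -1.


Step 1: Count positive crossings: 9
Step 2: Count negative crossings: 7
Step 3: Sum of signs = 9 - 7 = 2
Step 4: Linking number = sum/2 = 2/2 = 1

1


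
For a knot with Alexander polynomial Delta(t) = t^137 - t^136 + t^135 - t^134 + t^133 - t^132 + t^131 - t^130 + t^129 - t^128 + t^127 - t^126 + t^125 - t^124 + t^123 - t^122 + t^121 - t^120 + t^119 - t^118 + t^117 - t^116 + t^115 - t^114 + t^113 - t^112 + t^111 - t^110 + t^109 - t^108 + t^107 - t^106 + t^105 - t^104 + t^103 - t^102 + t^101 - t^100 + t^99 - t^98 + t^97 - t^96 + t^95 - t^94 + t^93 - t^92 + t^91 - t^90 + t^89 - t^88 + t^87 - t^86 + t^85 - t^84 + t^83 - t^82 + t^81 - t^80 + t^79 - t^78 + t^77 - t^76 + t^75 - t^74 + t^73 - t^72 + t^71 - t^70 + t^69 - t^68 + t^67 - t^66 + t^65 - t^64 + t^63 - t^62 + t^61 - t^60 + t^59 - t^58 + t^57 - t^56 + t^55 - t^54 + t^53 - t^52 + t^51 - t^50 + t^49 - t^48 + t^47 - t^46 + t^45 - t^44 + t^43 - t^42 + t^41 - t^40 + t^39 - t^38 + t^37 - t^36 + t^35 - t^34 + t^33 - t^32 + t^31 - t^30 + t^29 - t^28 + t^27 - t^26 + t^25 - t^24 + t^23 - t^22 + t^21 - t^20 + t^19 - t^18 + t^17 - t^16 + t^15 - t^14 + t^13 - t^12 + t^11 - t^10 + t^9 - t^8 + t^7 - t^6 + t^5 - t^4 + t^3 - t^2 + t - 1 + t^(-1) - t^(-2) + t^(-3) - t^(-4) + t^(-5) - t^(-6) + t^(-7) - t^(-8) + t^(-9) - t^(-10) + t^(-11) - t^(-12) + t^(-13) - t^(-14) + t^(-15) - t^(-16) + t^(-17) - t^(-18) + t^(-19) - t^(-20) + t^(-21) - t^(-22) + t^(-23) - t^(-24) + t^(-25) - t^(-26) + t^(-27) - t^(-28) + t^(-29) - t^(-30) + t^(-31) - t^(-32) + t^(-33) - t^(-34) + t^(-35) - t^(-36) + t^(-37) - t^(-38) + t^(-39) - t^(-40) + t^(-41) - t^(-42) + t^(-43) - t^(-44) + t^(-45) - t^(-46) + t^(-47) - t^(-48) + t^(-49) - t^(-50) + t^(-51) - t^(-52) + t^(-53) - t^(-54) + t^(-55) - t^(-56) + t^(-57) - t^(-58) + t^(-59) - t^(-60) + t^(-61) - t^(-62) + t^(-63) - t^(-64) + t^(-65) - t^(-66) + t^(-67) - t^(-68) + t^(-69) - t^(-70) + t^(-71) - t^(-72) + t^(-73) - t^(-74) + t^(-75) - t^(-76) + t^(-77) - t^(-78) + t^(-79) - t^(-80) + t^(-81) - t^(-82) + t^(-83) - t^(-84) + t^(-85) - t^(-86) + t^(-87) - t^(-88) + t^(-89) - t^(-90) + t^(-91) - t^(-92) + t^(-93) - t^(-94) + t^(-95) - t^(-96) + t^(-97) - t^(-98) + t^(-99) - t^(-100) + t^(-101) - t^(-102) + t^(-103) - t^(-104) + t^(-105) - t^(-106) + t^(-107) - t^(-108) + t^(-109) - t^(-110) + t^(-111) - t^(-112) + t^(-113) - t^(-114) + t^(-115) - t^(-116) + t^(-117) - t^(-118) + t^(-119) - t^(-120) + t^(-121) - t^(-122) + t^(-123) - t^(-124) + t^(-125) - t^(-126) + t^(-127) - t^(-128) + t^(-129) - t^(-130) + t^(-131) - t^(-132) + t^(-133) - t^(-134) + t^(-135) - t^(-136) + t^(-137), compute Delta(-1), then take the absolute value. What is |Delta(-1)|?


Step 1: The polynomial has 275 terms with alternating signs, exponents from 137 down to -137.
Step 2: Substitute t = -1. The i-th term has coefficient (-1)^i and exponent (m-i),
  so its value is (-1)^i * (-1)^(m-i) = (-1)^m = -1 for every i.
Step 3: All 275 terms equal -1, so Delta(-1) = 275 * (-1) = -275
Step 4: |Delta(-1)| = 275

275


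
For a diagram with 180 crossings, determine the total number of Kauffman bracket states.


Each crossing contributes 2 choices (A-smoothing or B-smoothing).
Total states = 2^180 = 1532495540865888858358347027150309183618739122183602176

1532495540865888858358347027150309183618739122183602176


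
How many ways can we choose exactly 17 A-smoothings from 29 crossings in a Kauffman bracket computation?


We choose which 17 of 29 crossings get A-smoothings.
C(29, 17) = 29! / (17! * 12!)
= 51895935

51895935


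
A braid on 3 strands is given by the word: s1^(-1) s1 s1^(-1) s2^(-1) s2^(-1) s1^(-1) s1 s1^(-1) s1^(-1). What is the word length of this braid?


The word length counts the number of generators (including inverses).
Listing each generator: s1^(-1), s1, s1^(-1), s2^(-1), s2^(-1), s1^(-1), s1, s1^(-1), s1^(-1)
There are 9 generators in this braid word.

9


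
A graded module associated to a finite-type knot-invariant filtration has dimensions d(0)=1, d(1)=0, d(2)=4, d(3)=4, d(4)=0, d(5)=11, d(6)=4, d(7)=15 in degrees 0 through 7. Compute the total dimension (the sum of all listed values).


Total dimension = d(0) + d(1) + ... + d(7)
= 1 + 0 + 4 + 4 + 0 + 11 + 4 + 15
= 39

39


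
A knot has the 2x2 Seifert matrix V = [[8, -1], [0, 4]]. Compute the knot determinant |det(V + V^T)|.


Step 1: Form V + V^T where V = [[8, -1], [0, 4]]
  V^T = [[8, 0], [-1, 4]]
  V + V^T = [[16, -1], [-1, 8]]
Step 2: det(V + V^T) = 16*8 - (-1)*(-1)
  = 128 - 1 = 127
Step 3: Knot determinant = |det(V + V^T)| = |127| = 127

127


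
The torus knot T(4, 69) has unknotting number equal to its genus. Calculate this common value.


For a torus knot T(p,q), both the unknotting number and genus equal (p-1)(q-1)/2.
= (4-1)(69-1)/2
= 3*68/2
= 204/2 = 102

102


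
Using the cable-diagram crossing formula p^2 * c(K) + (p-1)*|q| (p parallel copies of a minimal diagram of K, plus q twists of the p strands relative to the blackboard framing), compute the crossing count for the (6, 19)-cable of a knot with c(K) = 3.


Step 1: Each of the c(K) crossings of the companion diagram becomes p*p = p^2 crossings among the p parallel strands, and each of the |q| twists s_1 s_2 ... s_(p-1) adds (p-1) crossings.
  Crossings = p^2 * c(K) + (p-1)*|q|
Step 2: = 6^2 * 3 + (6-1)*19
Step 3: = 36*3 + 5*19
Step 4: = 108 + 95 = 203

203


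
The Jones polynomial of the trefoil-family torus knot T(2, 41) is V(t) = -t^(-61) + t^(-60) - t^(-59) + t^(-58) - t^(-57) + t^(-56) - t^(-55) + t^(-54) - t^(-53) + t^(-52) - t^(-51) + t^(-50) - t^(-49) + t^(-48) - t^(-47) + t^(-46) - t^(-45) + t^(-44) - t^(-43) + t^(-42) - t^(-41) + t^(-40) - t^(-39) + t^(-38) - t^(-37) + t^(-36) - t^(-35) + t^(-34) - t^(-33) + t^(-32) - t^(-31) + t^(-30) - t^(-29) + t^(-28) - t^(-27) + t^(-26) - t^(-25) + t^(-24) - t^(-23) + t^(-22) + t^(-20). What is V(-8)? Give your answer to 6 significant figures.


Substituting t = -8 into V(t) = -t^(-61) + t^(-60) - t^(-59) + t^(-58) - t^(-57) + t^(-56) - t^(-55) + t^(-54) - t^(-53) + t^(-52) - t^(-51) + t^(-50) - t^(-49) + t^(-48) - t^(-47) + t^(-46) - t^(-45) + t^(-44) - t^(-43) + t^(-42) - t^(-41) + t^(-40) - t^(-39) + t^(-38) - t^(-37) + t^(-36) - t^(-35) + t^(-34) - t^(-33) + t^(-32) - t^(-31) + t^(-30) - t^(-29) + t^(-28) - t^(-27) + t^(-26) - t^(-25) + t^(-24) - t^(-23) + t^(-22) + t^(-20):
  (-)t^(-61) = 8.15663e-56
  (+)t^(-60) = 6.5253e-55
  (-)t^(-59) = 5.22024e-54
  (+)t^(-58) = 4.17619e-53
  (-)t^(-57) = 3.34096e-52
  (+)t^(-56) = 2.67276e-51
  (-)t^(-55) = 2.13821e-50
  (+)t^(-54) = 1.71057e-49
  (-)t^(-53) = 1.36846e-48
  (+)t^(-52) = 1.09476e-47
  (-)t^(-51) = 8.75812e-47
  (+)t^(-50) = 7.00649e-46
  (-)t^(-49) = 5.60519e-45
  (+)t^(-48) = 4.48416e-44
  (-)t^(-47) = 3.58732e-43
  (+)t^(-46) = 2.86986e-42
  (-)t^(-45) = 2.29589e-41
  (+)t^(-44) = 1.83671e-40
  (-)t^(-43) = 1.46937e-39
  (+)t^(-42) = 1.17549e-38
  (-)t^(-41) = 9.40395e-38
  (+)t^(-40) = 7.52316e-37
  (-)t^(-39) = 6.01853e-36
  (+)t^(-38) = 4.81482e-35
  (-)t^(-37) = 3.85186e-34
  (+)t^(-36) = 3.08149e-33
  (-)t^(-35) = 2.46519e-32
  (+)t^(-34) = 1.97215e-31
  (-)t^(-33) = 1.57772e-30
  (+)t^(-32) = 1.26218e-29
  (-)t^(-31) = 1.00974e-28
  (+)t^(-30) = 8.07794e-28
  (-)t^(-29) = 6.46235e-27
  (+)t^(-28) = 5.16988e-26
  (-)t^(-27) = 4.1359e-25
  (+)t^(-26) = 3.30872e-24
  (-)t^(-25) = 2.64698e-23
  (+)t^(-24) = 2.11758e-22
  (-)t^(-23) = 1.69407e-21
  (+)t^(-22) = 1.35525e-20
  (+)t^(-20) = 8.67362e-19
Sum = (8.15663e-56) + (6.5253e-55) + (5.22024e-54) + (4.17619e-53) + (3.34096e-52) + (2.67276e-51) + (2.13821e-50) + (1.71057e-49) + (1.36846e-48) + (1.09476e-47) + (8.75812e-47) + (7.00649e-46) + (5.60519e-45) + (4.48416e-44) + (3.58732e-43) + (2.86986e-42) + (2.29589e-41) + (1.83671e-40) + (1.46937e-39) + (1.17549e-38) + (9.40395e-38) + (7.52316e-37) + (6.01853e-36) + (4.81482e-35) + (3.85186e-34) + (3.08149e-33) + (2.46519e-32) + (1.97215e-31) + (1.57772e-30) + (1.26218e-29) + (1.00974e-28) + (8.07794e-28) + (6.46235e-27) + (5.16988e-26) + (4.1359e-25) + (3.30872e-24) + (2.64698e-23) + (2.11758e-22) + (1.69407e-21) + (1.35525e-20) + (8.67362e-19)
= 8.828503405e-19
Rounded to 6 significant figures: 8.8285e-19

8.8285e-19


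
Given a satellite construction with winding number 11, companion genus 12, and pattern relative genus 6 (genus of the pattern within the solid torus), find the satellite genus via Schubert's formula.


Schubert: g(satellite) = g_rel(pattern) + |winding| * g(companion),
where g_rel(pattern) is the genus of the pattern relative to the solid torus.
= 6 + 11 * 12
= 6 + 132 = 138

138


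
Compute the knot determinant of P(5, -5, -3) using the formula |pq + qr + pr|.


Step 1: Compute pq + qr + pr.
pq = 5*(-5) = -25
qr = (-5)*(-3) = 15
pr = 5*(-3) = -15
pq + qr + pr = -25 + 15 + (-15) = -25
Step 2: Take absolute value.
det(P(5,-5,-3)) = |-25| = 25

25


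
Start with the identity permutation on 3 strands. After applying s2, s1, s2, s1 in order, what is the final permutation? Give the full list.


Starting with identity [1, 2, 3].
Apply generators in sequence:
  After s2: [1, 3, 2]
  After s1: [3, 1, 2]
  After s2: [3, 2, 1]
  After s1: [2, 3, 1]
Final permutation: [2, 3, 1]

[2, 3, 1]


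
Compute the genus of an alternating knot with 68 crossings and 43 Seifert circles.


For alternating knots, g = (c - s + 1)/2.
= (68 - 43 + 1)/2
= 26/2 = 13

13


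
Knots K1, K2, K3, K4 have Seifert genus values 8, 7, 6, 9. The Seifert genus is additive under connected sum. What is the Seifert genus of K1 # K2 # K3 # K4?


The Seifert genus is additive under connected sum.
Seifert genus(K1 # K2 # K3 # K4) = (8) + (7) + (6) + (9)
= 30

30


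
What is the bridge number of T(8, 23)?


The bridge number of T(p,q) is min(p,q).
min(8, 23) = 8

8


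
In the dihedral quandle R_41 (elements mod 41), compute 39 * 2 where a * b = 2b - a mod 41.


39 * 2 = 2*2 - 39 mod 41
= 4 - 39 mod 41
= -35 mod 41 = 6

6


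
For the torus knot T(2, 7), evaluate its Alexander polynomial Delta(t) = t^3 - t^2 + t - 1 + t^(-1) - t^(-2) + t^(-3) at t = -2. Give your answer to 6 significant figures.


Substituting t = -2 into Delta(t) = t^3 - t^2 + t - 1 + t^(-1) - t^(-2) + t^(-3):
Term values: (-8) + (-4) + (-2) + (-1) + (-0.5) + (-0.25) + (-0.125)
Sum = -15.875
Rounded to 6 significant figures: -15.875

-15.875


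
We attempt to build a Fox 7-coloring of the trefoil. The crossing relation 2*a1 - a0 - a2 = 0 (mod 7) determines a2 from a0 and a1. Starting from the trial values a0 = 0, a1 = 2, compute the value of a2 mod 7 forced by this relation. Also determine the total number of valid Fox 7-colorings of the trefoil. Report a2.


Step 1: Apply the given crossing relation 2*a1 - a0 - a2 = 0 (mod 7).
  a2 = 2*a1 - a0 mod 7
  a2 = 2*2 - 0 mod 7
  a2 = 4 - 0 mod 7
  a2 = 4 mod 7 = 4
Step 2: The trefoil has determinant 3.
  Number of Fox p-colorings (p prime) is p^2 if p = 3, else p.
  Since 7 does not divide 3, only trivial (constant) colorings exist.
  (So the trial a0 = 0, a1 = 2 with a0 != a1 does NOT extend to a valid coloring of the whole trefoil: the other two crossing relations require 3*(a1 - a0) = 0 (mod 7), which fails.)
  Total colorings = 7
Step 3: a2 = 4, total Fox 7-colorings = 7

4


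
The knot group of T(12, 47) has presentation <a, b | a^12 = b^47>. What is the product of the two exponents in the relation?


The relation is a^12 = b^47.
Product of exponents = 12 * 47
= 564

564


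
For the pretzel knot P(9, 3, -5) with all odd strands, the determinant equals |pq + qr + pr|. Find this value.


Step 1: Compute pq + qr + pr.
pq = 9*3 = 27
qr = 3*(-5) = -15
pr = 9*(-5) = -45
pq + qr + pr = 27 + (-15) + (-45) = -33
Step 2: Take absolute value.
det(P(9,3,-5)) = |-33| = 33

33


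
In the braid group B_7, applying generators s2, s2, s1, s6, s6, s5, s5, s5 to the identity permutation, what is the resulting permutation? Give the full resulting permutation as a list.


Starting with identity [1, 2, 3, 4, 5, 6, 7].
Apply generators in sequence:
  After s2: [1, 3, 2, 4, 5, 6, 7]
  After s2: [1, 2, 3, 4, 5, 6, 7]
  After s1: [2, 1, 3, 4, 5, 6, 7]
  After s6: [2, 1, 3, 4, 5, 7, 6]
  After s6: [2, 1, 3, 4, 5, 6, 7]
  After s5: [2, 1, 3, 4, 6, 5, 7]
  After s5: [2, 1, 3, 4, 5, 6, 7]
  After s5: [2, 1, 3, 4, 6, 5, 7]
Final permutation: [2, 1, 3, 4, 6, 5, 7]

[2, 1, 3, 4, 6, 5, 7]


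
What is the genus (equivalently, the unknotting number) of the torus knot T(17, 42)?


For a torus knot T(p,q), both the unknotting number and genus equal (p-1)(q-1)/2.
= (17-1)(42-1)/2
= 16*41/2
= 656/2 = 328

328


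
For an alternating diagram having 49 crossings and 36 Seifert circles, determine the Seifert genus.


For alternating knots, g = (c - s + 1)/2.
= (49 - 36 + 1)/2
= 14/2 = 7

7


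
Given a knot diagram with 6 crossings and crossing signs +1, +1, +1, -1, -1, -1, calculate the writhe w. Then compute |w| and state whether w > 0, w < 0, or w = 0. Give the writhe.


Step 1: Count positive crossings (+1).
Positive crossings: 3
Step 2: Count negative crossings (-1).
Negative crossings: 3
Step 3: Writhe = (positive) - (negative)
w = 3 - 3 = 0
Step 4: |w| = 0, and w is zero

0


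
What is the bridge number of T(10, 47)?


The bridge number of T(p,q) is min(p,q).
min(10, 47) = 10

10


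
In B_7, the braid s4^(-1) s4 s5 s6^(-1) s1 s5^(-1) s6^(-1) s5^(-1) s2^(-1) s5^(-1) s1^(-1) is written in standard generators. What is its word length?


The word length counts the number of generators (including inverses).
Listing each generator: s4^(-1), s4, s5, s6^(-1), s1, s5^(-1), s6^(-1), s5^(-1), s2^(-1), s5^(-1), s1^(-1)
There are 11 generators in this braid word.

11


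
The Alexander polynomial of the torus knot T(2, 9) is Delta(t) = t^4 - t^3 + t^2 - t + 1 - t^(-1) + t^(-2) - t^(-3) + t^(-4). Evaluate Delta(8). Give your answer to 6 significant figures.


Substituting t = 8 into Delta(t) = t^4 - t^3 + t^2 - t + 1 - t^(-1) + t^(-2) - t^(-3) + t^(-4):
Term values: (4096) + (-512) + (64) + (-8) + (1) + (-0.125) + (0.015625) + (-0.00195312) + (0.000244141)
Sum = 3640.888916
Rounded to 6 significant figures: 3640.89

3640.89


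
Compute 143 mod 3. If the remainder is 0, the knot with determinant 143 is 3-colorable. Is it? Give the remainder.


Step 1: A knot is p-colorable if and only if p divides its determinant.
Step 2: Compute 143 mod 3.
143 = 47 * 3 + 2
Step 3: 143 mod 3 = 2
Step 4: The knot is 3-colorable: no

2


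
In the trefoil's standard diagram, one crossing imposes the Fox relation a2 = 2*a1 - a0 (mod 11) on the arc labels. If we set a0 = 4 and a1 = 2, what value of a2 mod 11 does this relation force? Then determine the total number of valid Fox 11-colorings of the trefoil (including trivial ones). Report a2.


Step 1: Apply the given crossing relation 2*a1 - a0 - a2 = 0 (mod 11).
  a2 = 2*a1 - a0 mod 11
  a2 = 2*2 - 4 mod 11
  a2 = 4 - 4 mod 11
  a2 = 0 mod 11 = 0
Step 2: The trefoil has determinant 3.
  Number of Fox p-colorings (p prime) is p^2 if p = 3, else p.
  Since 11 does not divide 3, only trivial (constant) colorings exist.
  (So the trial a0 = 4, a1 = 2 with a0 != a1 does NOT extend to a valid coloring of the whole trefoil: the other two crossing relations require 3*(a1 - a0) = 0 (mod 11), which fails.)
  Total colorings = 11
Step 3: a2 = 0, total Fox 11-colorings = 11

0


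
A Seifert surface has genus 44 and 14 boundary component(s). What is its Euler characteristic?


chi = 2 - 2g - b
= 2 - 2*44 - 14
= 2 - 88 - 14 = -100

-100


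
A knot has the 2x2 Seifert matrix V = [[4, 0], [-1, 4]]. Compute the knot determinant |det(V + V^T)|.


Step 1: Form V + V^T where V = [[4, 0], [-1, 4]]
  V^T = [[4, -1], [0, 4]]
  V + V^T = [[8, -1], [-1, 8]]
Step 2: det(V + V^T) = 8*8 - (-1)*(-1)
  = 64 - 1 = 63
Step 3: Knot determinant = |det(V + V^T)| = |63| = 63

63


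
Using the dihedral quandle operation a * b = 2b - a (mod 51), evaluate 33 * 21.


33 * 21 = 2*21 - 33 mod 51
= 42 - 33 mod 51
= 9 mod 51 = 9

9


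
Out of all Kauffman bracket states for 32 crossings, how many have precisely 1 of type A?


We choose which 1 of 32 crossings get A-smoothings.
C(32, 1) = 32! / (1! * 31!)
= 32

32


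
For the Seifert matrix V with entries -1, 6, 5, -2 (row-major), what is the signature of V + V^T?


Step 1: V + V^T = [[-2, 11], [11, -4]]
Step 2: trace = -6, det = -113
Step 3: Discriminant = (-6)^2 - 4*(-113) = 488
Step 4: Eigenvalues: 8.04536, -14.0454
Step 5: Signature = (# positive eigenvalues) - (# negative eigenvalues) = 0

0


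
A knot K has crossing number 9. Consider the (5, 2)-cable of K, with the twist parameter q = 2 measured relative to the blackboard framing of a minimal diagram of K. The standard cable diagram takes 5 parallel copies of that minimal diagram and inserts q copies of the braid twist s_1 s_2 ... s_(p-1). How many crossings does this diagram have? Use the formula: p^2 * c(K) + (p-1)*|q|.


Step 1: Each of the c(K) crossings of the companion diagram becomes p*p = p^2 crossings among the p parallel strands, and each of the |q| twists s_1 s_2 ... s_(p-1) adds (p-1) crossings.
  Crossings = p^2 * c(K) + (p-1)*|q|
Step 2: = 5^2 * 9 + (5-1)*2
Step 3: = 25*9 + 4*2
Step 4: = 225 + 8 = 233

233


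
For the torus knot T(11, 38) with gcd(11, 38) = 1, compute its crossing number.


For a torus knot T(p, q) with gcd(p,q)=1,
the crossing number is min(p*(q-1), q*(p-1)).
p*(q-1) = 11*37 = 407
q*(p-1) = 38*10 = 380
min(407, 380) = 380

380


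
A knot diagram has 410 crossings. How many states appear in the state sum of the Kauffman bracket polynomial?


Each crossing contributes 2 choices (A-smoothing or B-smoothing).
Total states = 2^410 = 2644223875160994395807661232131084159313618731857124877138595181097623164945245383300756841758861139390364848100093433217024

2644223875160994395807661232131084159313618731857124877138595181097623164945245383300756841758861139390364848100093433217024


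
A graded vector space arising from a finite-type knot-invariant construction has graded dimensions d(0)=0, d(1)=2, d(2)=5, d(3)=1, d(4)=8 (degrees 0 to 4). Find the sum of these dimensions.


Total dimension = d(0) + d(1) + ... + d(4)
= 0 + 2 + 5 + 1 + 8
= 16

16


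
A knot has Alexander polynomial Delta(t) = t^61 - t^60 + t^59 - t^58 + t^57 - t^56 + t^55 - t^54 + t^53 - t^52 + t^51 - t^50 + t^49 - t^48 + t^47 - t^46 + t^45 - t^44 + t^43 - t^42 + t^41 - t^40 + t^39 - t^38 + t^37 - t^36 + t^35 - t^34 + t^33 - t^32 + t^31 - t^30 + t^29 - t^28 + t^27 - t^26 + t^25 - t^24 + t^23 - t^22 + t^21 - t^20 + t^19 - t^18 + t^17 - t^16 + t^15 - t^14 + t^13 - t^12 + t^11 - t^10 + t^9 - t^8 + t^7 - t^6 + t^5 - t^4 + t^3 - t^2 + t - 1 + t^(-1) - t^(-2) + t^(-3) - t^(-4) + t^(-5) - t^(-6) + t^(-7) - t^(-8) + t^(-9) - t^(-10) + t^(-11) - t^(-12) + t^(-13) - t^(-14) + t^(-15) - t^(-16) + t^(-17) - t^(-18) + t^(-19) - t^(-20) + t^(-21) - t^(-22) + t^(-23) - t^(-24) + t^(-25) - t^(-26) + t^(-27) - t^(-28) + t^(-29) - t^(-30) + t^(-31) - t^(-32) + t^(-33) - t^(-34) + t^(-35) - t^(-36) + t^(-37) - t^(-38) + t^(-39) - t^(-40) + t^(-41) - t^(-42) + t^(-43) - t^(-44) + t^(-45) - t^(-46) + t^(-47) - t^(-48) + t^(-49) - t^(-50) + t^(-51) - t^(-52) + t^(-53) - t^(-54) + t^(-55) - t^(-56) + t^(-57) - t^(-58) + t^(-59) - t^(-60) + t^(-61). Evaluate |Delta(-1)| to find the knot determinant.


Step 1: The polynomial has 123 terms with alternating signs, exponents from 61 down to -61.
Step 2: Substitute t = -1. The i-th term has coefficient (-1)^i and exponent (m-i),
  so its value is (-1)^i * (-1)^(m-i) = (-1)^m = -1 for every i.
Step 3: All 123 terms equal -1, so Delta(-1) = 123 * (-1) = -123
Step 4: |Delta(-1)| = 123

123


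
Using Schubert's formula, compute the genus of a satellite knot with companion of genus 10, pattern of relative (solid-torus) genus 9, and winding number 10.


Schubert: g(satellite) = g_rel(pattern) + |winding| * g(companion),
where g_rel(pattern) is the genus of the pattern relative to the solid torus.
= 9 + 10 * 10
= 9 + 100 = 109

109


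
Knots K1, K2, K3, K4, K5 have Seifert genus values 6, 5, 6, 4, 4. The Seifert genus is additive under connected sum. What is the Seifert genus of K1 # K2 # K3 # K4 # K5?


The Seifert genus is additive under connected sum.
Seifert genus(K1 # K2 # K3 # K4 # K5) = (6) + (5) + (6) + (4) + (4)
= 25

25


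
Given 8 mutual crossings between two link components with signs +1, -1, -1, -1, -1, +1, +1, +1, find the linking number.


Step 1: Count positive crossings: 4
Step 2: Count negative crossings: 4
Step 3: Sum of signs = 4 - 4 = 0
Step 4: Linking number = sum/2 = 0/2 = 0

0


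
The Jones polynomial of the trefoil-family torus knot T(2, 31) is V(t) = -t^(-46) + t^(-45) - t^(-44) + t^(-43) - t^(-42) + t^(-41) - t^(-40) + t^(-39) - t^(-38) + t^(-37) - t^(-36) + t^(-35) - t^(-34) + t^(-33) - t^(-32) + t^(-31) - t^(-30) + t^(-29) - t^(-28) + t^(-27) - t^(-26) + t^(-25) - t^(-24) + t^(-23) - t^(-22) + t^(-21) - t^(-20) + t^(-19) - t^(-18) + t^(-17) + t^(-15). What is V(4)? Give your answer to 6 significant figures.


Substituting t = 4 into V(t) = -t^(-46) + t^(-45) - t^(-44) + t^(-43) - t^(-42) + t^(-41) - t^(-40) + t^(-39) - t^(-38) + t^(-37) - t^(-36) + t^(-35) - t^(-34) + t^(-33) - t^(-32) + t^(-31) - t^(-30) + t^(-29) - t^(-28) + t^(-27) - t^(-26) + t^(-25) - t^(-24) + t^(-23) - t^(-22) + t^(-21) - t^(-20) + t^(-19) - t^(-18) + t^(-17) + t^(-15):
  (-)t^(-46) = -2.01948e-28
  (+)t^(-45) = 8.07794e-28
  (-)t^(-44) = -3.23117e-27
  (+)t^(-43) = 1.29247e-26
  (-)t^(-42) = -5.16988e-26
  (+)t^(-41) = 2.06795e-25
  (-)t^(-40) = -8.27181e-25
  (+)t^(-39) = 3.30872e-24
  (-)t^(-38) = -1.32349e-23
  (+)t^(-37) = 5.29396e-23
  (-)t^(-36) = -2.11758e-22
  (+)t^(-35) = 8.47033e-22
  (-)t^(-34) = -3.38813e-21
  (+)t^(-33) = 1.35525e-20
  (-)t^(-32) = -5.42101e-20
  (+)t^(-31) = 2.1684e-19
  (-)t^(-30) = -8.67362e-19
  (+)t^(-29) = 3.46945e-18
  (-)t^(-28) = -1.38778e-17
  (+)t^(-27) = 5.55112e-17
  (-)t^(-26) = -2.22045e-16
  (+)t^(-25) = 8.88178e-16
  (-)t^(-24) = -3.55271e-15
  (+)t^(-23) = 1.42109e-14
  (-)t^(-22) = -5.68434e-14
  (+)t^(-21) = 2.27374e-13
  (-)t^(-20) = -9.09495e-13
  (+)t^(-19) = 3.63798e-12
  (-)t^(-18) = -1.45519e-11
  (+)t^(-17) = 5.82077e-11
  (+)t^(-15) = 9.31323e-10
Sum = (-2.01948e-28) + (8.07794e-28) + (-3.23117e-27) + (1.29247e-26) + (-5.16988e-26) + (2.06795e-25) + (-8.27181e-25) + (3.30872e-24) + (-1.32349e-23) + (5.29396e-23) + (-2.11758e-22) + (8.47033e-22) + (-3.38813e-21) + (1.35525e-20) + (-5.42101e-20) + (2.1684e-19) + (-8.67362e-19) + (3.46945e-18) + (-1.38778e-17) + (5.55112e-17) + (-2.22045e-16) + (8.88178e-16) + (-3.55271e-15) + (1.42109e-14) + (-5.68434e-14) + (2.27374e-13) + (-9.09495e-13) + (3.63798e-12) + (-1.45519e-11) + (5.82077e-11) + (9.31323e-10)
= 9.778887033e-10
Rounded to 6 significant figures: 9.77889e-10

9.77889e-10


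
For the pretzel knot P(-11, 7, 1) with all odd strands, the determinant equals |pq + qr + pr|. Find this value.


Step 1: Compute pq + qr + pr.
pq = (-11)*7 = -77
qr = 7*1 = 7
pr = (-11)*1 = -11
pq + qr + pr = -77 + 7 + (-11) = -81
Step 2: Take absolute value.
det(P(-11,7,1)) = |-81| = 81

81


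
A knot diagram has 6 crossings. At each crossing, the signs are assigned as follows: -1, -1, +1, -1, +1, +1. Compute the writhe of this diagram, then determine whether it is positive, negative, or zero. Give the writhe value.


Step 1: Count positive crossings (+1).
Positive crossings: 3
Step 2: Count negative crossings (-1).
Negative crossings: 3
Step 3: Writhe = (positive) - (negative)
w = 3 - 3 = 0
Step 4: |w| = 0, and w is zero

0


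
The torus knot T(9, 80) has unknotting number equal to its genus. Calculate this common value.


For a torus knot T(p,q), both the unknotting number and genus equal (p-1)(q-1)/2.
= (9-1)(80-1)/2
= 8*79/2
= 632/2 = 316

316


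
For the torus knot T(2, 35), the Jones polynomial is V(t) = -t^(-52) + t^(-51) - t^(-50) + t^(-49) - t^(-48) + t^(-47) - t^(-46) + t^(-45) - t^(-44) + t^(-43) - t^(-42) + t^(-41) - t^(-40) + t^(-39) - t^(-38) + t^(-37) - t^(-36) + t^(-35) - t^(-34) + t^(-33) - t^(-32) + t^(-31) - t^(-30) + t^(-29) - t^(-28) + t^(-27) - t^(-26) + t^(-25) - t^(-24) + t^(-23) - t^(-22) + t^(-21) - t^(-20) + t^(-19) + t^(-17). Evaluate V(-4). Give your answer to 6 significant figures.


Substituting t = -4 into V(t) = -t^(-52) + t^(-51) - t^(-50) + t^(-49) - t^(-48) + t^(-47) - t^(-46) + t^(-45) - t^(-44) + t^(-43) - t^(-42) + t^(-41) - t^(-40) + t^(-39) - t^(-38) + t^(-37) - t^(-36) + t^(-35) - t^(-34) + t^(-33) - t^(-32) + t^(-31) - t^(-30) + t^(-29) - t^(-28) + t^(-27) - t^(-26) + t^(-25) - t^(-24) + t^(-23) - t^(-22) + t^(-21) - t^(-20) + t^(-19) + t^(-17):
  (-)t^(-52) = -4.93038e-32
  (+)t^(-51) = -1.97215e-31
  (-)t^(-50) = -7.88861e-31
  (+)t^(-49) = -3.15544e-30
  (-)t^(-48) = -1.26218e-29
  (+)t^(-47) = -5.04871e-29
  (-)t^(-46) = -2.01948e-28
  (+)t^(-45) = -8.07794e-28
  (-)t^(-44) = -3.23117e-27
  (+)t^(-43) = -1.29247e-26
  (-)t^(-42) = -5.16988e-26
  (+)t^(-41) = -2.06795e-25
  (-)t^(-40) = -8.27181e-25
  (+)t^(-39) = -3.30872e-24
  (-)t^(-38) = -1.32349e-23
  (+)t^(-37) = -5.29396e-23
  (-)t^(-36) = -2.11758e-22
  (+)t^(-35) = -8.47033e-22
  (-)t^(-34) = -3.38813e-21
  (+)t^(-33) = -1.35525e-20
  (-)t^(-32) = -5.42101e-20
  (+)t^(-31) = -2.1684e-19
  (-)t^(-30) = -8.67362e-19
  (+)t^(-29) = -3.46945e-18
  (-)t^(-28) = -1.38778e-17
  (+)t^(-27) = -5.55112e-17
  (-)t^(-26) = -2.22045e-16
  (+)t^(-25) = -8.88178e-16
  (-)t^(-24) = -3.55271e-15
  (+)t^(-23) = -1.42109e-14
  (-)t^(-22) = -5.68434e-14
  (+)t^(-21) = -2.27374e-13
  (-)t^(-20) = -9.09495e-13
  (+)t^(-19) = -3.63798e-12
  (+)t^(-17) = -5.82077e-11
Sum = (-4.93038e-32) + (-1.97215e-31) + (-7.88861e-31) + (-3.15544e-30) + (-1.26218e-29) + (-5.04871e-29) + (-2.01948e-28) + (-8.07794e-28) + (-3.23117e-27) + (-1.29247e-26) + (-5.16988e-26) + (-2.06795e-25) + (-8.27181e-25) + (-3.30872e-24) + (-1.32349e-23) + (-5.29396e-23) + (-2.11758e-22) + (-8.47033e-22) + (-3.38813e-21) + (-1.35525e-20) + (-5.42101e-20) + (-2.1684e-19) + (-8.67362e-19) + (-3.46945e-18) + (-1.38778e-17) + (-5.55112e-17) + (-2.22045e-16) + (-8.88178e-16) + (-3.55271e-15) + (-1.42109e-14) + (-5.68434e-14) + (-2.27374e-13) + (-9.09495e-13) + (-3.63798e-12) + (-5.82077e-11)
= -6.305829932e-11
Rounded to 6 significant figures: -6.30583e-11

-6.30583e-11
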